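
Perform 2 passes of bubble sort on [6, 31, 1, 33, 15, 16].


Initial: [6, 31, 1, 33, 15, 16]
Pass 1: [6, 1, 31, 15, 16, 33] (3 swaps)
Pass 2: [1, 6, 15, 16, 31, 33] (3 swaps)

After 2 passes: [1, 6, 15, 16, 31, 33]


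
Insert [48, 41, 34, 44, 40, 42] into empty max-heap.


Insert 48: [48]
Insert 41: [48, 41]
Insert 34: [48, 41, 34]
Insert 44: [48, 44, 34, 41]
Insert 40: [48, 44, 34, 41, 40]
Insert 42: [48, 44, 42, 41, 40, 34]

Final heap: [48, 44, 42, 41, 40, 34]


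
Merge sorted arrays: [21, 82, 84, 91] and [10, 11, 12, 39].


Take 10 from B
Take 11 from B
Take 12 from B
Take 21 from A
Take 39 from B

Merged: [10, 11, 12, 21, 39, 82, 84, 91]


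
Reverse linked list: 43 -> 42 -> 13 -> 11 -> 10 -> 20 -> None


Step 1: curr=43, set curr.next=prev(None) | reversed so far: 43
Step 2: curr=42, set curr.next=prev(43) | reversed so far: 42 -> 43
Step 3: curr=13, set curr.next=prev(42) | reversed so far: 13 -> 42 -> 43
Step 4: curr=11, set curr.next=prev(13) | reversed so far: 11 -> 13 -> 42 -> 43
Step 5: curr=10, set curr.next=prev(11) | reversed so far: 10 -> 11 -> 13 -> 42 -> 43
Step 6: curr=20, set curr.next=prev(10) | reversed so far: 20 -> 10 -> 11 -> 13 -> 42 -> 43

20 -> 10 -> 11 -> 13 -> 42 -> 43 -> None


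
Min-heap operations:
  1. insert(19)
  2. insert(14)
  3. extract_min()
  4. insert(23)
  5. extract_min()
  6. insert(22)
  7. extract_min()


insert(19) -> [19]
insert(14) -> [14, 19]
extract_min()->14, [19]
insert(23) -> [19, 23]
extract_min()->19, [23]
insert(22) -> [22, 23]
extract_min()->22, [23]

Final heap: [23]


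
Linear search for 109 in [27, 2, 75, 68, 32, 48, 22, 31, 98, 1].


i=0: 27!=109
i=1: 2!=109
i=2: 75!=109
i=3: 68!=109
i=4: 32!=109
i=5: 48!=109
i=6: 22!=109
i=7: 31!=109
i=8: 98!=109
i=9: 1!=109

Not found, 10 comps


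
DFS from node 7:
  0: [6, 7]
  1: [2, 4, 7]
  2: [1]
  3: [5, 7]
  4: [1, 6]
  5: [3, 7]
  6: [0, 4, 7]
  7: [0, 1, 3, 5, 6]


Visit 7, push [6, 5, 3, 1, 0]
Visit 0, push [6]
Visit 6, push [4]
Visit 4, push [1]
Visit 1, push [2]
Visit 2, push []
Visit 3, push [5]
Visit 5, push []

DFS order: [7, 0, 6, 4, 1, 2, 3, 5]


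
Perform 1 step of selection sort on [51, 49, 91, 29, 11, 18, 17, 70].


Initial: [51, 49, 91, 29, 11, 18, 17, 70]
Step 1: min=11 at 4
  Swap: [11, 49, 91, 29, 51, 18, 17, 70]

After 1 step: [11, 49, 91, 29, 51, 18, 17, 70]


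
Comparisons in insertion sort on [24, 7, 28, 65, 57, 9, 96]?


Algorithm: insertion sort
Input: [24, 7, 28, 65, 57, 9, 96]
Sorted: [7, 9, 24, 28, 57, 65, 96]

11


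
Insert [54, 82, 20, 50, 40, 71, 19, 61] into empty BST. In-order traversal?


Insert 54: root
Insert 82: R from 54
Insert 20: L from 54
Insert 50: L from 54 -> R from 20
Insert 40: L from 54 -> R from 20 -> L from 50
Insert 71: R from 54 -> L from 82
Insert 19: L from 54 -> L from 20
Insert 61: R from 54 -> L from 82 -> L from 71

In-order: [19, 20, 40, 50, 54, 61, 71, 82]


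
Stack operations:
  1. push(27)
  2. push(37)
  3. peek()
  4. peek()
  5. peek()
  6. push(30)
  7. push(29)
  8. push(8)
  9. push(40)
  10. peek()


push(27) -> [27]
push(37) -> [27, 37]
peek()->37
peek()->37
peek()->37
push(30) -> [27, 37, 30]
push(29) -> [27, 37, 30, 29]
push(8) -> [27, 37, 30, 29, 8]
push(40) -> [27, 37, 30, 29, 8, 40]
peek()->40

Final stack: [27, 37, 30, 29, 8, 40]


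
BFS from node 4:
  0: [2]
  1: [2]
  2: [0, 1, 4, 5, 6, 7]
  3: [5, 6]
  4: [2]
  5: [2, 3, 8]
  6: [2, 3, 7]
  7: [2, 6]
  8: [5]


Visit 4, enqueue [2]
Visit 2, enqueue [0, 1, 5, 6, 7]
Visit 0, enqueue []
Visit 1, enqueue []
Visit 5, enqueue [3, 8]
Visit 6, enqueue []
Visit 7, enqueue []
Visit 3, enqueue []
Visit 8, enqueue []

BFS order: [4, 2, 0, 1, 5, 6, 7, 3, 8]


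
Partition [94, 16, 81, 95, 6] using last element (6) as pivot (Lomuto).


Pivot: 6
Place pivot at 0: [6, 16, 81, 95, 94]

Partitioned: [6, 16, 81, 95, 94]


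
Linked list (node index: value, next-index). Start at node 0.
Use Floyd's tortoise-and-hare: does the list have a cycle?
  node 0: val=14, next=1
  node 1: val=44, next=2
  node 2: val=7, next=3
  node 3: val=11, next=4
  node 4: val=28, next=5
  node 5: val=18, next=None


Floyd's tortoise (slow, +1) and hare (fast, +2):
  init: slow=0, fast=0
  step 1: slow=1, fast=2
  step 2: slow=2, fast=4
  step 3: fast 4->5->None, no cycle

Cycle: no


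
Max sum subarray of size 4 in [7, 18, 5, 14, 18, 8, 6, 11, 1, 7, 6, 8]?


[0:4]: 44
[1:5]: 55
[2:6]: 45
[3:7]: 46
[4:8]: 43
[5:9]: 26
[6:10]: 25
[7:11]: 25
[8:12]: 22

Max: 55 at [1:5]


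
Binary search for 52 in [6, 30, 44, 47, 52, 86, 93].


Step 1: lo=0, hi=6, mid=3, val=47
Step 2: lo=4, hi=6, mid=5, val=86
Step 3: lo=4, hi=4, mid=4, val=52

Found at index 4


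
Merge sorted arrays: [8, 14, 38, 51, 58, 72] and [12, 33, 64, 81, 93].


Take 8 from A
Take 12 from B
Take 14 from A
Take 33 from B
Take 38 from A
Take 51 from A
Take 58 from A
Take 64 from B
Take 72 from A

Merged: [8, 12, 14, 33, 38, 51, 58, 64, 72, 81, 93]


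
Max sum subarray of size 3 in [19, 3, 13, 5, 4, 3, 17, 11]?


[0:3]: 35
[1:4]: 21
[2:5]: 22
[3:6]: 12
[4:7]: 24
[5:8]: 31

Max: 35 at [0:3]


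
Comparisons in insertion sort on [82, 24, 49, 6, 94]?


Algorithm: insertion sort
Input: [82, 24, 49, 6, 94]
Sorted: [6, 24, 49, 82, 94]

7


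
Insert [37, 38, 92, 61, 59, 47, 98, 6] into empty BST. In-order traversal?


Insert 37: root
Insert 38: R from 37
Insert 92: R from 37 -> R from 38
Insert 61: R from 37 -> R from 38 -> L from 92
Insert 59: R from 37 -> R from 38 -> L from 92 -> L from 61
Insert 47: R from 37 -> R from 38 -> L from 92 -> L from 61 -> L from 59
Insert 98: R from 37 -> R from 38 -> R from 92
Insert 6: L from 37

In-order: [6, 37, 38, 47, 59, 61, 92, 98]


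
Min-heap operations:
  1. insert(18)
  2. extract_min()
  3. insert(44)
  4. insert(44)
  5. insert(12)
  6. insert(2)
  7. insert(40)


insert(18) -> [18]
extract_min()->18, []
insert(44) -> [44]
insert(44) -> [44, 44]
insert(12) -> [12, 44, 44]
insert(2) -> [2, 12, 44, 44]
insert(40) -> [2, 12, 44, 44, 40]

Final heap: [2, 12, 44, 44, 40]


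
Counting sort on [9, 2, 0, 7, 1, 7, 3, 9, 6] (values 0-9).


Input: [9, 2, 0, 7, 1, 7, 3, 9, 6]
Counts: [1, 1, 1, 1, 0, 0, 1, 2, 0, 2]

Sorted: [0, 1, 2, 3, 6, 7, 7, 9, 9]


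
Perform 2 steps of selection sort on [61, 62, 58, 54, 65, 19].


Initial: [61, 62, 58, 54, 65, 19]
Step 1: min=19 at 5
  Swap: [19, 62, 58, 54, 65, 61]
Step 2: min=54 at 3
  Swap: [19, 54, 58, 62, 65, 61]

After 2 steps: [19, 54, 58, 62, 65, 61]


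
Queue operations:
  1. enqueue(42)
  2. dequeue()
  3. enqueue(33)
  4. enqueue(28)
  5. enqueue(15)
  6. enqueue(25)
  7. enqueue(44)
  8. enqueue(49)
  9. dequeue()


enqueue(42) -> [42]
dequeue()->42, []
enqueue(33) -> [33]
enqueue(28) -> [33, 28]
enqueue(15) -> [33, 28, 15]
enqueue(25) -> [33, 28, 15, 25]
enqueue(44) -> [33, 28, 15, 25, 44]
enqueue(49) -> [33, 28, 15, 25, 44, 49]
dequeue()->33, [28, 15, 25, 44, 49]

Final queue: [28, 15, 25, 44, 49]


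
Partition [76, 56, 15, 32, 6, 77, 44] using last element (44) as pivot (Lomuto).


Pivot: 44
  15 <= 44: swap -> [15, 56, 76, 32, 6, 77, 44]
  32 <= 44: swap -> [15, 32, 76, 56, 6, 77, 44]
  6 <= 44: swap -> [15, 32, 6, 56, 76, 77, 44]
Place pivot at 3: [15, 32, 6, 44, 76, 77, 56]

Partitioned: [15, 32, 6, 44, 76, 77, 56]


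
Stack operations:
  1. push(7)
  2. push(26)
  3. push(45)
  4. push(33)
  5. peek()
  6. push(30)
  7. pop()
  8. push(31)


push(7) -> [7]
push(26) -> [7, 26]
push(45) -> [7, 26, 45]
push(33) -> [7, 26, 45, 33]
peek()->33
push(30) -> [7, 26, 45, 33, 30]
pop()->30, [7, 26, 45, 33]
push(31) -> [7, 26, 45, 33, 31]

Final stack: [7, 26, 45, 33, 31]


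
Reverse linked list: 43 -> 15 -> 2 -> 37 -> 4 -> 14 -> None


Step 1: curr=43, set curr.next=prev(None) | reversed so far: 43
Step 2: curr=15, set curr.next=prev(43) | reversed so far: 15 -> 43
Step 3: curr=2, set curr.next=prev(15) | reversed so far: 2 -> 15 -> 43
Step 4: curr=37, set curr.next=prev(2) | reversed so far: 37 -> 2 -> 15 -> 43
Step 5: curr=4, set curr.next=prev(37) | reversed so far: 4 -> 37 -> 2 -> 15 -> 43
Step 6: curr=14, set curr.next=prev(4) | reversed so far: 14 -> 4 -> 37 -> 2 -> 15 -> 43

14 -> 4 -> 37 -> 2 -> 15 -> 43 -> None


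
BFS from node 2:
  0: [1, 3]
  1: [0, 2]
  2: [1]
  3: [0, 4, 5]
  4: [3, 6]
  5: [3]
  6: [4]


Visit 2, enqueue [1]
Visit 1, enqueue [0]
Visit 0, enqueue [3]
Visit 3, enqueue [4, 5]
Visit 4, enqueue [6]
Visit 5, enqueue []
Visit 6, enqueue []

BFS order: [2, 1, 0, 3, 4, 5, 6]


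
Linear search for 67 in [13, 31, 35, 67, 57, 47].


i=0: 13!=67
i=1: 31!=67
i=2: 35!=67
i=3: 67==67 found!

Found at 3, 4 comps


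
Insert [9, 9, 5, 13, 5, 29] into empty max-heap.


Insert 9: [9]
Insert 9: [9, 9]
Insert 5: [9, 9, 5]
Insert 13: [13, 9, 5, 9]
Insert 5: [13, 9, 5, 9, 5]
Insert 29: [29, 9, 13, 9, 5, 5]

Final heap: [29, 9, 13, 9, 5, 5]


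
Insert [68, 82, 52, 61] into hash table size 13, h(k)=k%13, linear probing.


Insert 68: h=3 -> slot 3
Insert 82: h=4 -> slot 4
Insert 52: h=0 -> slot 0
Insert 61: h=9 -> slot 9

Table: [52, None, None, 68, 82, None, None, None, None, 61, None, None, None]


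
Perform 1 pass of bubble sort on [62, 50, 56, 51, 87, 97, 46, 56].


Initial: [62, 50, 56, 51, 87, 97, 46, 56]
Pass 1: [50, 56, 51, 62, 87, 46, 56, 97] (5 swaps)

After 1 pass: [50, 56, 51, 62, 87, 46, 56, 97]


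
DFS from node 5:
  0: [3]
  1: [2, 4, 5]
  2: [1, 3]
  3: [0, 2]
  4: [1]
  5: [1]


Visit 5, push [1]
Visit 1, push [4, 2]
Visit 2, push [3]
Visit 3, push [0]
Visit 0, push []
Visit 4, push []

DFS order: [5, 1, 2, 3, 0, 4]


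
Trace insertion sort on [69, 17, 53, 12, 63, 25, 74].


Initial: [69, 17, 53, 12, 63, 25, 74]
Insert 17: [17, 69, 53, 12, 63, 25, 74]
Insert 53: [17, 53, 69, 12, 63, 25, 74]
Insert 12: [12, 17, 53, 69, 63, 25, 74]
Insert 63: [12, 17, 53, 63, 69, 25, 74]
Insert 25: [12, 17, 25, 53, 63, 69, 74]
Insert 74: [12, 17, 25, 53, 63, 69, 74]

Sorted: [12, 17, 25, 53, 63, 69, 74]


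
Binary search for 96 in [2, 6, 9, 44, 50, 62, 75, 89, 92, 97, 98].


Step 1: lo=0, hi=10, mid=5, val=62
Step 2: lo=6, hi=10, mid=8, val=92
Step 3: lo=9, hi=10, mid=9, val=97

Not found


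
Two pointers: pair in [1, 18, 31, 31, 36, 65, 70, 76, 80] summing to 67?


lo=0(1)+hi=8(80)=81
lo=0(1)+hi=7(76)=77
lo=0(1)+hi=6(70)=71
lo=0(1)+hi=5(65)=66
lo=1(18)+hi=5(65)=83
lo=1(18)+hi=4(36)=54
lo=2(31)+hi=4(36)=67

Yes: 31+36=67


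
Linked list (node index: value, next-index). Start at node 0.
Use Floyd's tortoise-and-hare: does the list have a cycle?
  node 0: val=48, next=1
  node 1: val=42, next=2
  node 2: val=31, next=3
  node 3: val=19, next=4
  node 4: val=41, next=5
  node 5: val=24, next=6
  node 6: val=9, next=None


Floyd's tortoise (slow, +1) and hare (fast, +2):
  init: slow=0, fast=0
  step 1: slow=1, fast=2
  step 2: slow=2, fast=4
  step 3: slow=3, fast=6
  step 4: fast -> None, no cycle

Cycle: no


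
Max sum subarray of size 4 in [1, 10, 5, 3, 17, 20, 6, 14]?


[0:4]: 19
[1:5]: 35
[2:6]: 45
[3:7]: 46
[4:8]: 57

Max: 57 at [4:8]


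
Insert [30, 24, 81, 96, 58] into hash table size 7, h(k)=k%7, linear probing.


Insert 30: h=2 -> slot 2
Insert 24: h=3 -> slot 3
Insert 81: h=4 -> slot 4
Insert 96: h=5 -> slot 5
Insert 58: h=2, 4 probes -> slot 6

Table: [None, None, 30, 24, 81, 96, 58]


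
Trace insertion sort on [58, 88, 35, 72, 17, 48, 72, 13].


Initial: [58, 88, 35, 72, 17, 48, 72, 13]
Insert 88: [58, 88, 35, 72, 17, 48, 72, 13]
Insert 35: [35, 58, 88, 72, 17, 48, 72, 13]
Insert 72: [35, 58, 72, 88, 17, 48, 72, 13]
Insert 17: [17, 35, 58, 72, 88, 48, 72, 13]
Insert 48: [17, 35, 48, 58, 72, 88, 72, 13]
Insert 72: [17, 35, 48, 58, 72, 72, 88, 13]
Insert 13: [13, 17, 35, 48, 58, 72, 72, 88]

Sorted: [13, 17, 35, 48, 58, 72, 72, 88]


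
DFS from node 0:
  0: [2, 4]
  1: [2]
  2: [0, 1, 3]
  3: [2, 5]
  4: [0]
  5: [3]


Visit 0, push [4, 2]
Visit 2, push [3, 1]
Visit 1, push []
Visit 3, push [5]
Visit 5, push []
Visit 4, push []

DFS order: [0, 2, 1, 3, 5, 4]


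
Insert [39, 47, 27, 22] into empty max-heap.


Insert 39: [39]
Insert 47: [47, 39]
Insert 27: [47, 39, 27]
Insert 22: [47, 39, 27, 22]

Final heap: [47, 39, 27, 22]


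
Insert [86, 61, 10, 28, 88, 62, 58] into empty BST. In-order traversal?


Insert 86: root
Insert 61: L from 86
Insert 10: L from 86 -> L from 61
Insert 28: L from 86 -> L from 61 -> R from 10
Insert 88: R from 86
Insert 62: L from 86 -> R from 61
Insert 58: L from 86 -> L from 61 -> R from 10 -> R from 28

In-order: [10, 28, 58, 61, 62, 86, 88]


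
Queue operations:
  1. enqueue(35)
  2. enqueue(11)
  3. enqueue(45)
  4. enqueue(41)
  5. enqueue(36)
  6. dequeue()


enqueue(35) -> [35]
enqueue(11) -> [35, 11]
enqueue(45) -> [35, 11, 45]
enqueue(41) -> [35, 11, 45, 41]
enqueue(36) -> [35, 11, 45, 41, 36]
dequeue()->35, [11, 45, 41, 36]

Final queue: [11, 45, 41, 36]


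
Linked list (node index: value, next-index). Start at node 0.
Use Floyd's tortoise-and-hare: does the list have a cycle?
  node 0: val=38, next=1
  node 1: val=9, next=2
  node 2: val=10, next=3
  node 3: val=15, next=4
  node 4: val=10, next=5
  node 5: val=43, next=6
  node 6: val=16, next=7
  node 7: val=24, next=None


Floyd's tortoise (slow, +1) and hare (fast, +2):
  init: slow=0, fast=0
  step 1: slow=1, fast=2
  step 2: slow=2, fast=4
  step 3: slow=3, fast=6
  step 4: fast 6->7->None, no cycle

Cycle: no


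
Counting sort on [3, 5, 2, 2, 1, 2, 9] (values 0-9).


Input: [3, 5, 2, 2, 1, 2, 9]
Counts: [0, 1, 3, 1, 0, 1, 0, 0, 0, 1]

Sorted: [1, 2, 2, 2, 3, 5, 9]


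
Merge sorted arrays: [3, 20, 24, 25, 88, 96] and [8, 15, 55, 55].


Take 3 from A
Take 8 from B
Take 15 from B
Take 20 from A
Take 24 from A
Take 25 from A
Take 55 from B
Take 55 from B

Merged: [3, 8, 15, 20, 24, 25, 55, 55, 88, 96]


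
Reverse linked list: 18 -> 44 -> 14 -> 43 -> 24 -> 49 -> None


Step 1: curr=18, set curr.next=prev(None) | reversed so far: 18
Step 2: curr=44, set curr.next=prev(18) | reversed so far: 44 -> 18
Step 3: curr=14, set curr.next=prev(44) | reversed so far: 14 -> 44 -> 18
Step 4: curr=43, set curr.next=prev(14) | reversed so far: 43 -> 14 -> 44 -> 18
Step 5: curr=24, set curr.next=prev(43) | reversed so far: 24 -> 43 -> 14 -> 44 -> 18
Step 6: curr=49, set curr.next=prev(24) | reversed so far: 49 -> 24 -> 43 -> 14 -> 44 -> 18

49 -> 24 -> 43 -> 14 -> 44 -> 18 -> None


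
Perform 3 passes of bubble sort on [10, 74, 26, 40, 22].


Initial: [10, 74, 26, 40, 22]
Pass 1: [10, 26, 40, 22, 74] (3 swaps)
Pass 2: [10, 26, 22, 40, 74] (1 swaps)
Pass 3: [10, 22, 26, 40, 74] (1 swaps)

After 3 passes: [10, 22, 26, 40, 74]


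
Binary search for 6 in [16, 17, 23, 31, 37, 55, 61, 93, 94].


Step 1: lo=0, hi=8, mid=4, val=37
Step 2: lo=0, hi=3, mid=1, val=17
Step 3: lo=0, hi=0, mid=0, val=16

Not found


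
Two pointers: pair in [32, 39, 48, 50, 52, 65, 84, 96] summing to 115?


lo=0(32)+hi=7(96)=128
lo=0(32)+hi=6(84)=116
lo=0(32)+hi=5(65)=97
lo=1(39)+hi=5(65)=104
lo=2(48)+hi=5(65)=113
lo=3(50)+hi=5(65)=115

Yes: 50+65=115


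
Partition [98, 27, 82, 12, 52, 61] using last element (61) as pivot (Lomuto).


Pivot: 61
  27 <= 61: swap -> [27, 98, 82, 12, 52, 61]
  12 <= 61: swap -> [27, 12, 82, 98, 52, 61]
  52 <= 61: swap -> [27, 12, 52, 98, 82, 61]
Place pivot at 3: [27, 12, 52, 61, 82, 98]

Partitioned: [27, 12, 52, 61, 82, 98]


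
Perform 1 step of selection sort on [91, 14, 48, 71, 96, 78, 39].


Initial: [91, 14, 48, 71, 96, 78, 39]
Step 1: min=14 at 1
  Swap: [14, 91, 48, 71, 96, 78, 39]

After 1 step: [14, 91, 48, 71, 96, 78, 39]


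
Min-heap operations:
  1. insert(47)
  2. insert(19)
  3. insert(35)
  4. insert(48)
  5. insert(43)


insert(47) -> [47]
insert(19) -> [19, 47]
insert(35) -> [19, 47, 35]
insert(48) -> [19, 47, 35, 48]
insert(43) -> [19, 43, 35, 48, 47]

Final heap: [19, 43, 35, 48, 47]


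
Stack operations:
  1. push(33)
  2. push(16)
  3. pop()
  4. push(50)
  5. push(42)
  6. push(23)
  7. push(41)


push(33) -> [33]
push(16) -> [33, 16]
pop()->16, [33]
push(50) -> [33, 50]
push(42) -> [33, 50, 42]
push(23) -> [33, 50, 42, 23]
push(41) -> [33, 50, 42, 23, 41]

Final stack: [33, 50, 42, 23, 41]


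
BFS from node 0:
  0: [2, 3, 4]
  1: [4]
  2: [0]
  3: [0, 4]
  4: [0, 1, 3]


Visit 0, enqueue [2, 3, 4]
Visit 2, enqueue []
Visit 3, enqueue []
Visit 4, enqueue [1]
Visit 1, enqueue []

BFS order: [0, 2, 3, 4, 1]


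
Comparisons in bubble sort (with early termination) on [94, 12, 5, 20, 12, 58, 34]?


Algorithm: bubble sort (with early termination)
Input: [94, 12, 5, 20, 12, 58, 34]
Sorted: [5, 12, 12, 20, 34, 58, 94]

15


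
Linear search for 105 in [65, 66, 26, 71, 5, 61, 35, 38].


i=0: 65!=105
i=1: 66!=105
i=2: 26!=105
i=3: 71!=105
i=4: 5!=105
i=5: 61!=105
i=6: 35!=105
i=7: 38!=105

Not found, 8 comps


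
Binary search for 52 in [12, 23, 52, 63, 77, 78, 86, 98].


Step 1: lo=0, hi=7, mid=3, val=63
Step 2: lo=0, hi=2, mid=1, val=23
Step 3: lo=2, hi=2, mid=2, val=52

Found at index 2


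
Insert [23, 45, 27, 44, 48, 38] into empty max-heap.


Insert 23: [23]
Insert 45: [45, 23]
Insert 27: [45, 23, 27]
Insert 44: [45, 44, 27, 23]
Insert 48: [48, 45, 27, 23, 44]
Insert 38: [48, 45, 38, 23, 44, 27]

Final heap: [48, 45, 38, 23, 44, 27]


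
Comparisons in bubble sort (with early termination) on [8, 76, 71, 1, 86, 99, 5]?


Algorithm: bubble sort (with early termination)
Input: [8, 76, 71, 1, 86, 99, 5]
Sorted: [1, 5, 8, 71, 76, 86, 99]

21


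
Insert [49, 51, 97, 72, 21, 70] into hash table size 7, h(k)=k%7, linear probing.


Insert 49: h=0 -> slot 0
Insert 51: h=2 -> slot 2
Insert 97: h=6 -> slot 6
Insert 72: h=2, 1 probes -> slot 3
Insert 21: h=0, 1 probes -> slot 1
Insert 70: h=0, 4 probes -> slot 4

Table: [49, 21, 51, 72, 70, None, 97]


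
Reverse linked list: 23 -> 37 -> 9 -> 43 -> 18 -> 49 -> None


Step 1: curr=23, set curr.next=prev(None) | reversed so far: 23
Step 2: curr=37, set curr.next=prev(23) | reversed so far: 37 -> 23
Step 3: curr=9, set curr.next=prev(37) | reversed so far: 9 -> 37 -> 23
Step 4: curr=43, set curr.next=prev(9) | reversed so far: 43 -> 9 -> 37 -> 23
Step 5: curr=18, set curr.next=prev(43) | reversed so far: 18 -> 43 -> 9 -> 37 -> 23
Step 6: curr=49, set curr.next=prev(18) | reversed so far: 49 -> 18 -> 43 -> 9 -> 37 -> 23

49 -> 18 -> 43 -> 9 -> 37 -> 23 -> None


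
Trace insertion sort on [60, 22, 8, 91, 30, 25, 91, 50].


Initial: [60, 22, 8, 91, 30, 25, 91, 50]
Insert 22: [22, 60, 8, 91, 30, 25, 91, 50]
Insert 8: [8, 22, 60, 91, 30, 25, 91, 50]
Insert 91: [8, 22, 60, 91, 30, 25, 91, 50]
Insert 30: [8, 22, 30, 60, 91, 25, 91, 50]
Insert 25: [8, 22, 25, 30, 60, 91, 91, 50]
Insert 91: [8, 22, 25, 30, 60, 91, 91, 50]
Insert 50: [8, 22, 25, 30, 50, 60, 91, 91]

Sorted: [8, 22, 25, 30, 50, 60, 91, 91]


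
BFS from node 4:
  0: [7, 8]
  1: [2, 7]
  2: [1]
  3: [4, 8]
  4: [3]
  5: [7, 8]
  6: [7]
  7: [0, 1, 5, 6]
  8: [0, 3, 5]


Visit 4, enqueue [3]
Visit 3, enqueue [8]
Visit 8, enqueue [0, 5]
Visit 0, enqueue [7]
Visit 5, enqueue []
Visit 7, enqueue [1, 6]
Visit 1, enqueue [2]
Visit 6, enqueue []
Visit 2, enqueue []

BFS order: [4, 3, 8, 0, 5, 7, 1, 6, 2]


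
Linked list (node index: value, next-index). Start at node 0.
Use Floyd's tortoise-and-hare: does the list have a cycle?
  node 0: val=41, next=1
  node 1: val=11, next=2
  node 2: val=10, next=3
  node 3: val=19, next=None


Floyd's tortoise (slow, +1) and hare (fast, +2):
  init: slow=0, fast=0
  step 1: slow=1, fast=2
  step 2: fast 2->3->None, no cycle

Cycle: no


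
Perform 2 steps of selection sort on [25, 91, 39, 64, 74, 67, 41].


Initial: [25, 91, 39, 64, 74, 67, 41]
Step 1: min=25 at 0
  Swap: [25, 91, 39, 64, 74, 67, 41]
Step 2: min=39 at 2
  Swap: [25, 39, 91, 64, 74, 67, 41]

After 2 steps: [25, 39, 91, 64, 74, 67, 41]


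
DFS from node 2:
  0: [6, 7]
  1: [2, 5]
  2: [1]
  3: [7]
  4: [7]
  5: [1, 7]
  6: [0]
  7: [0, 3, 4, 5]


Visit 2, push [1]
Visit 1, push [5]
Visit 5, push [7]
Visit 7, push [4, 3, 0]
Visit 0, push [6]
Visit 6, push []
Visit 3, push []
Visit 4, push []

DFS order: [2, 1, 5, 7, 0, 6, 3, 4]


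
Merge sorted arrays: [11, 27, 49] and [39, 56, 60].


Take 11 from A
Take 27 from A
Take 39 from B
Take 49 from A

Merged: [11, 27, 39, 49, 56, 60]


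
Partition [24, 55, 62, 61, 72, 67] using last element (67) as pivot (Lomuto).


Pivot: 67
  24 <= 67: advance i (no swap)
  55 <= 67: advance i (no swap)
  62 <= 67: advance i (no swap)
  61 <= 67: advance i (no swap)
Place pivot at 4: [24, 55, 62, 61, 67, 72]

Partitioned: [24, 55, 62, 61, 67, 72]


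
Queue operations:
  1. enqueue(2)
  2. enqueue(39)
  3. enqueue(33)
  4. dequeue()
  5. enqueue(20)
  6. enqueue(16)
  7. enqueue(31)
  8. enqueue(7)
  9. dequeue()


enqueue(2) -> [2]
enqueue(39) -> [2, 39]
enqueue(33) -> [2, 39, 33]
dequeue()->2, [39, 33]
enqueue(20) -> [39, 33, 20]
enqueue(16) -> [39, 33, 20, 16]
enqueue(31) -> [39, 33, 20, 16, 31]
enqueue(7) -> [39, 33, 20, 16, 31, 7]
dequeue()->39, [33, 20, 16, 31, 7]

Final queue: [33, 20, 16, 31, 7]


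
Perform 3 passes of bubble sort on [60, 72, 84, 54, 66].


Initial: [60, 72, 84, 54, 66]
Pass 1: [60, 72, 54, 66, 84] (2 swaps)
Pass 2: [60, 54, 66, 72, 84] (2 swaps)
Pass 3: [54, 60, 66, 72, 84] (1 swaps)

After 3 passes: [54, 60, 66, 72, 84]


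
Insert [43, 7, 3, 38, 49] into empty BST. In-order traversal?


Insert 43: root
Insert 7: L from 43
Insert 3: L from 43 -> L from 7
Insert 38: L from 43 -> R from 7
Insert 49: R from 43

In-order: [3, 7, 38, 43, 49]


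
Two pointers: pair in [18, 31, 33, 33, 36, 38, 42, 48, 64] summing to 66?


lo=0(18)+hi=8(64)=82
lo=0(18)+hi=7(48)=66

Yes: 18+48=66


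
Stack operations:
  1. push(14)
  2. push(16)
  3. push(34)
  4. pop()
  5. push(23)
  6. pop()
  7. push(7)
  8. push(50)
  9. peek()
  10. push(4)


push(14) -> [14]
push(16) -> [14, 16]
push(34) -> [14, 16, 34]
pop()->34, [14, 16]
push(23) -> [14, 16, 23]
pop()->23, [14, 16]
push(7) -> [14, 16, 7]
push(50) -> [14, 16, 7, 50]
peek()->50
push(4) -> [14, 16, 7, 50, 4]

Final stack: [14, 16, 7, 50, 4]


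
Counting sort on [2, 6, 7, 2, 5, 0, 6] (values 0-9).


Input: [2, 6, 7, 2, 5, 0, 6]
Counts: [1, 0, 2, 0, 0, 1, 2, 1, 0, 0]

Sorted: [0, 2, 2, 5, 6, 6, 7]


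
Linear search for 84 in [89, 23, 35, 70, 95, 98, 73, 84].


i=0: 89!=84
i=1: 23!=84
i=2: 35!=84
i=3: 70!=84
i=4: 95!=84
i=5: 98!=84
i=6: 73!=84
i=7: 84==84 found!

Found at 7, 8 comps


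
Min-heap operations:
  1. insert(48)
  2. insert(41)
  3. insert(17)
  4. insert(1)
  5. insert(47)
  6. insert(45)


insert(48) -> [48]
insert(41) -> [41, 48]
insert(17) -> [17, 48, 41]
insert(1) -> [1, 17, 41, 48]
insert(47) -> [1, 17, 41, 48, 47]
insert(45) -> [1, 17, 41, 48, 47, 45]

Final heap: [1, 17, 41, 48, 47, 45]


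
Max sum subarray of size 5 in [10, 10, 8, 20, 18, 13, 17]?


[0:5]: 66
[1:6]: 69
[2:7]: 76

Max: 76 at [2:7]


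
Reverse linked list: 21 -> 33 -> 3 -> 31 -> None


Step 1: curr=21, set curr.next=prev(None) | reversed so far: 21
Step 2: curr=33, set curr.next=prev(21) | reversed so far: 33 -> 21
Step 3: curr=3, set curr.next=prev(33) | reversed so far: 3 -> 33 -> 21
Step 4: curr=31, set curr.next=prev(3) | reversed so far: 31 -> 3 -> 33 -> 21

31 -> 3 -> 33 -> 21 -> None


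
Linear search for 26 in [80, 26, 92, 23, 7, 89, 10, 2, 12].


i=0: 80!=26
i=1: 26==26 found!

Found at 1, 2 comps


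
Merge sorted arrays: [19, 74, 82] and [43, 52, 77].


Take 19 from A
Take 43 from B
Take 52 from B
Take 74 from A
Take 77 from B

Merged: [19, 43, 52, 74, 77, 82]


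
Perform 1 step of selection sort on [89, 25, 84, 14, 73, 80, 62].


Initial: [89, 25, 84, 14, 73, 80, 62]
Step 1: min=14 at 3
  Swap: [14, 25, 84, 89, 73, 80, 62]

After 1 step: [14, 25, 84, 89, 73, 80, 62]


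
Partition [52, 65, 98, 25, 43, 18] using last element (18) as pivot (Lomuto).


Pivot: 18
Place pivot at 0: [18, 65, 98, 25, 43, 52]

Partitioned: [18, 65, 98, 25, 43, 52]


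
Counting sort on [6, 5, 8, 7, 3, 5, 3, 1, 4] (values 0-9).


Input: [6, 5, 8, 7, 3, 5, 3, 1, 4]
Counts: [0, 1, 0, 2, 1, 2, 1, 1, 1, 0]

Sorted: [1, 3, 3, 4, 5, 5, 6, 7, 8]


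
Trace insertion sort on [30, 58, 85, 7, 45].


Initial: [30, 58, 85, 7, 45]
Insert 58: [30, 58, 85, 7, 45]
Insert 85: [30, 58, 85, 7, 45]
Insert 7: [7, 30, 58, 85, 45]
Insert 45: [7, 30, 45, 58, 85]

Sorted: [7, 30, 45, 58, 85]


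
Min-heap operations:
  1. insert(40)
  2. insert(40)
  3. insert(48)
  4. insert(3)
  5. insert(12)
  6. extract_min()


insert(40) -> [40]
insert(40) -> [40, 40]
insert(48) -> [40, 40, 48]
insert(3) -> [3, 40, 48, 40]
insert(12) -> [3, 12, 48, 40, 40]
extract_min()->3, [12, 40, 48, 40]

Final heap: [12, 40, 48, 40]


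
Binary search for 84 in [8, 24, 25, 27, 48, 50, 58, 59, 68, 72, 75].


Step 1: lo=0, hi=10, mid=5, val=50
Step 2: lo=6, hi=10, mid=8, val=68
Step 3: lo=9, hi=10, mid=9, val=72
Step 4: lo=10, hi=10, mid=10, val=75

Not found


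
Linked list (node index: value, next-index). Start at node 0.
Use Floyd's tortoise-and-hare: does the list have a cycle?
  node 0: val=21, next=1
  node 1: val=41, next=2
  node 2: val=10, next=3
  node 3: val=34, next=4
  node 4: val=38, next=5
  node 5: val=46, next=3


Floyd's tortoise (slow, +1) and hare (fast, +2):
  init: slow=0, fast=0
  step 1: slow=1, fast=2
  step 2: slow=2, fast=4
  step 3: slow=3, fast=3
  slow == fast at node 3: cycle detected

Cycle: yes


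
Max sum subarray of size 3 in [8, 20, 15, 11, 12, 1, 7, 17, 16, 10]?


[0:3]: 43
[1:4]: 46
[2:5]: 38
[3:6]: 24
[4:7]: 20
[5:8]: 25
[6:9]: 40
[7:10]: 43

Max: 46 at [1:4]


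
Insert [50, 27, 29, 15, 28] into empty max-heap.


Insert 50: [50]
Insert 27: [50, 27]
Insert 29: [50, 27, 29]
Insert 15: [50, 27, 29, 15]
Insert 28: [50, 28, 29, 15, 27]

Final heap: [50, 28, 29, 15, 27]


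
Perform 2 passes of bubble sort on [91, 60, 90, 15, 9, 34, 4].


Initial: [91, 60, 90, 15, 9, 34, 4]
Pass 1: [60, 90, 15, 9, 34, 4, 91] (6 swaps)
Pass 2: [60, 15, 9, 34, 4, 90, 91] (4 swaps)

After 2 passes: [60, 15, 9, 34, 4, 90, 91]


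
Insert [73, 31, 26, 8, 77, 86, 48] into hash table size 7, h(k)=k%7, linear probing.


Insert 73: h=3 -> slot 3
Insert 31: h=3, 1 probes -> slot 4
Insert 26: h=5 -> slot 5
Insert 8: h=1 -> slot 1
Insert 77: h=0 -> slot 0
Insert 86: h=2 -> slot 2
Insert 48: h=6 -> slot 6

Table: [77, 8, 86, 73, 31, 26, 48]


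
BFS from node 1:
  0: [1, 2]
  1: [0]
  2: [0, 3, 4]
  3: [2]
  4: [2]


Visit 1, enqueue [0]
Visit 0, enqueue [2]
Visit 2, enqueue [3, 4]
Visit 3, enqueue []
Visit 4, enqueue []

BFS order: [1, 0, 2, 3, 4]


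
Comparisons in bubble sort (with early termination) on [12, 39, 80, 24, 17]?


Algorithm: bubble sort (with early termination)
Input: [12, 39, 80, 24, 17]
Sorted: [12, 17, 24, 39, 80]

10


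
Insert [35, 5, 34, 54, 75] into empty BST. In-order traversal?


Insert 35: root
Insert 5: L from 35
Insert 34: L from 35 -> R from 5
Insert 54: R from 35
Insert 75: R from 35 -> R from 54

In-order: [5, 34, 35, 54, 75]


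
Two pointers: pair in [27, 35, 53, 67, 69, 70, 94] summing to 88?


lo=0(27)+hi=6(94)=121
lo=0(27)+hi=5(70)=97
lo=0(27)+hi=4(69)=96
lo=0(27)+hi=3(67)=94
lo=0(27)+hi=2(53)=80
lo=1(35)+hi=2(53)=88

Yes: 35+53=88


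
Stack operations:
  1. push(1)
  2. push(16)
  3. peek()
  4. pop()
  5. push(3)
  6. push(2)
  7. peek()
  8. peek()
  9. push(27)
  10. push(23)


push(1) -> [1]
push(16) -> [1, 16]
peek()->16
pop()->16, [1]
push(3) -> [1, 3]
push(2) -> [1, 3, 2]
peek()->2
peek()->2
push(27) -> [1, 3, 2, 27]
push(23) -> [1, 3, 2, 27, 23]

Final stack: [1, 3, 2, 27, 23]


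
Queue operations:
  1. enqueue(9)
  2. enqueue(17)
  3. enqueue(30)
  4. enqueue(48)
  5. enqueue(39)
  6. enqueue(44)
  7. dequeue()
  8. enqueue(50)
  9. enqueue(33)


enqueue(9) -> [9]
enqueue(17) -> [9, 17]
enqueue(30) -> [9, 17, 30]
enqueue(48) -> [9, 17, 30, 48]
enqueue(39) -> [9, 17, 30, 48, 39]
enqueue(44) -> [9, 17, 30, 48, 39, 44]
dequeue()->9, [17, 30, 48, 39, 44]
enqueue(50) -> [17, 30, 48, 39, 44, 50]
enqueue(33) -> [17, 30, 48, 39, 44, 50, 33]

Final queue: [17, 30, 48, 39, 44, 50, 33]


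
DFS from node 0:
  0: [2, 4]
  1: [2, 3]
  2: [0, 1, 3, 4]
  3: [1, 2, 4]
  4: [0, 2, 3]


Visit 0, push [4, 2]
Visit 2, push [4, 3, 1]
Visit 1, push [3]
Visit 3, push [4]
Visit 4, push []

DFS order: [0, 2, 1, 3, 4]


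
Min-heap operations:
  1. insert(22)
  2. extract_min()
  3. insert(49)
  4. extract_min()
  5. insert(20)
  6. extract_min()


insert(22) -> [22]
extract_min()->22, []
insert(49) -> [49]
extract_min()->49, []
insert(20) -> [20]
extract_min()->20, []

Final heap: []


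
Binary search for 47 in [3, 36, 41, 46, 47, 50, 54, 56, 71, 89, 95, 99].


Step 1: lo=0, hi=11, mid=5, val=50
Step 2: lo=0, hi=4, mid=2, val=41
Step 3: lo=3, hi=4, mid=3, val=46
Step 4: lo=4, hi=4, mid=4, val=47

Found at index 4


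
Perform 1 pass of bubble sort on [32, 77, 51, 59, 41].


Initial: [32, 77, 51, 59, 41]
Pass 1: [32, 51, 59, 41, 77] (3 swaps)

After 1 pass: [32, 51, 59, 41, 77]


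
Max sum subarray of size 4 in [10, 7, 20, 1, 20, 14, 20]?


[0:4]: 38
[1:5]: 48
[2:6]: 55
[3:7]: 55

Max: 55 at [2:6]


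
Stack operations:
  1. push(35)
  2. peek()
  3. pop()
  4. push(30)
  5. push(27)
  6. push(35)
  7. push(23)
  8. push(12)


push(35) -> [35]
peek()->35
pop()->35, []
push(30) -> [30]
push(27) -> [30, 27]
push(35) -> [30, 27, 35]
push(23) -> [30, 27, 35, 23]
push(12) -> [30, 27, 35, 23, 12]

Final stack: [30, 27, 35, 23, 12]


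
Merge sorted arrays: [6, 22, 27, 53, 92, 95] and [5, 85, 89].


Take 5 from B
Take 6 from A
Take 22 from A
Take 27 from A
Take 53 from A
Take 85 from B
Take 89 from B

Merged: [5, 6, 22, 27, 53, 85, 89, 92, 95]


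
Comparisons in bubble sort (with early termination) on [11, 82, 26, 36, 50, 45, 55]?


Algorithm: bubble sort (with early termination)
Input: [11, 82, 26, 36, 50, 45, 55]
Sorted: [11, 26, 36, 45, 50, 55, 82]

15


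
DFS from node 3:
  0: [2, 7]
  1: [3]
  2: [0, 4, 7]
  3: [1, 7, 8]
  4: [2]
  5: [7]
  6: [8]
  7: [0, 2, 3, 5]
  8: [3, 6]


Visit 3, push [8, 7, 1]
Visit 1, push []
Visit 7, push [5, 2, 0]
Visit 0, push [2]
Visit 2, push [4]
Visit 4, push []
Visit 5, push []
Visit 8, push [6]
Visit 6, push []

DFS order: [3, 1, 7, 0, 2, 4, 5, 8, 6]


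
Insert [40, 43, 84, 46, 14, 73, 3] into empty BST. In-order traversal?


Insert 40: root
Insert 43: R from 40
Insert 84: R from 40 -> R from 43
Insert 46: R from 40 -> R from 43 -> L from 84
Insert 14: L from 40
Insert 73: R from 40 -> R from 43 -> L from 84 -> R from 46
Insert 3: L from 40 -> L from 14

In-order: [3, 14, 40, 43, 46, 73, 84]


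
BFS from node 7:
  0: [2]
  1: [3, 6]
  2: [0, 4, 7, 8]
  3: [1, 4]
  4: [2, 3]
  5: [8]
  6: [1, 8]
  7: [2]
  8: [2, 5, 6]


Visit 7, enqueue [2]
Visit 2, enqueue [0, 4, 8]
Visit 0, enqueue []
Visit 4, enqueue [3]
Visit 8, enqueue [5, 6]
Visit 3, enqueue [1]
Visit 5, enqueue []
Visit 6, enqueue []
Visit 1, enqueue []

BFS order: [7, 2, 0, 4, 8, 3, 5, 6, 1]


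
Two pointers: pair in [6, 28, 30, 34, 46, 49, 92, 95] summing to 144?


lo=0(6)+hi=7(95)=101
lo=1(28)+hi=7(95)=123
lo=2(30)+hi=7(95)=125
lo=3(34)+hi=7(95)=129
lo=4(46)+hi=7(95)=141
lo=5(49)+hi=7(95)=144

Yes: 49+95=144


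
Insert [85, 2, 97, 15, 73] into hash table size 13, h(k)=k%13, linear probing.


Insert 85: h=7 -> slot 7
Insert 2: h=2 -> slot 2
Insert 97: h=6 -> slot 6
Insert 15: h=2, 1 probes -> slot 3
Insert 73: h=8 -> slot 8

Table: [None, None, 2, 15, None, None, 97, 85, 73, None, None, None, None]


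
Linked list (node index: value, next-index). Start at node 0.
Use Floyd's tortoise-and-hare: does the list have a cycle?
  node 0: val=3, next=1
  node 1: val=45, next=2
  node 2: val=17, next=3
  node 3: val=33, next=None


Floyd's tortoise (slow, +1) and hare (fast, +2):
  init: slow=0, fast=0
  step 1: slow=1, fast=2
  step 2: fast 2->3->None, no cycle

Cycle: no


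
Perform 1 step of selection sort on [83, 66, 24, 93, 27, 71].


Initial: [83, 66, 24, 93, 27, 71]
Step 1: min=24 at 2
  Swap: [24, 66, 83, 93, 27, 71]

After 1 step: [24, 66, 83, 93, 27, 71]


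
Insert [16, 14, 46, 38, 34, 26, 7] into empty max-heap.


Insert 16: [16]
Insert 14: [16, 14]
Insert 46: [46, 14, 16]
Insert 38: [46, 38, 16, 14]
Insert 34: [46, 38, 16, 14, 34]
Insert 26: [46, 38, 26, 14, 34, 16]
Insert 7: [46, 38, 26, 14, 34, 16, 7]

Final heap: [46, 38, 26, 14, 34, 16, 7]


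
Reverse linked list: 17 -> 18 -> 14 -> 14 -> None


Step 1: curr=17, set curr.next=prev(None) | reversed so far: 17
Step 2: curr=18, set curr.next=prev(17) | reversed so far: 18 -> 17
Step 3: curr=14, set curr.next=prev(18) | reversed so far: 14 -> 18 -> 17
Step 4: curr=14, set curr.next=prev(14) | reversed so far: 14 -> 14 -> 18 -> 17

14 -> 14 -> 18 -> 17 -> None


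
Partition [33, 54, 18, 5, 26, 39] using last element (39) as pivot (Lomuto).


Pivot: 39
  33 <= 39: advance i (no swap)
  18 <= 39: swap -> [33, 18, 54, 5, 26, 39]
  5 <= 39: swap -> [33, 18, 5, 54, 26, 39]
  26 <= 39: swap -> [33, 18, 5, 26, 54, 39]
Place pivot at 4: [33, 18, 5, 26, 39, 54]

Partitioned: [33, 18, 5, 26, 39, 54]


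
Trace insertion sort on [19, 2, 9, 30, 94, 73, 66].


Initial: [19, 2, 9, 30, 94, 73, 66]
Insert 2: [2, 19, 9, 30, 94, 73, 66]
Insert 9: [2, 9, 19, 30, 94, 73, 66]
Insert 30: [2, 9, 19, 30, 94, 73, 66]
Insert 94: [2, 9, 19, 30, 94, 73, 66]
Insert 73: [2, 9, 19, 30, 73, 94, 66]
Insert 66: [2, 9, 19, 30, 66, 73, 94]

Sorted: [2, 9, 19, 30, 66, 73, 94]


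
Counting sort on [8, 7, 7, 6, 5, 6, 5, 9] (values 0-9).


Input: [8, 7, 7, 6, 5, 6, 5, 9]
Counts: [0, 0, 0, 0, 0, 2, 2, 2, 1, 1]

Sorted: [5, 5, 6, 6, 7, 7, 8, 9]


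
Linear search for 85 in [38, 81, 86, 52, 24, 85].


i=0: 38!=85
i=1: 81!=85
i=2: 86!=85
i=3: 52!=85
i=4: 24!=85
i=5: 85==85 found!

Found at 5, 6 comps


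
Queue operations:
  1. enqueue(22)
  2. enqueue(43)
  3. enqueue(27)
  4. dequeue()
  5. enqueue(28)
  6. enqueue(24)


enqueue(22) -> [22]
enqueue(43) -> [22, 43]
enqueue(27) -> [22, 43, 27]
dequeue()->22, [43, 27]
enqueue(28) -> [43, 27, 28]
enqueue(24) -> [43, 27, 28, 24]

Final queue: [43, 27, 28, 24]


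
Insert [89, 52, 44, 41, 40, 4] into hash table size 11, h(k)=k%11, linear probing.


Insert 89: h=1 -> slot 1
Insert 52: h=8 -> slot 8
Insert 44: h=0 -> slot 0
Insert 41: h=8, 1 probes -> slot 9
Insert 40: h=7 -> slot 7
Insert 4: h=4 -> slot 4

Table: [44, 89, None, None, 4, None, None, 40, 52, 41, None]


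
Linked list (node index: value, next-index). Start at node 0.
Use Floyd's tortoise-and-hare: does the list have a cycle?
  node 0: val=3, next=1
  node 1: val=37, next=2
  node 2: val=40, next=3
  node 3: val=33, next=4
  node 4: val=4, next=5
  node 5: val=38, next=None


Floyd's tortoise (slow, +1) and hare (fast, +2):
  init: slow=0, fast=0
  step 1: slow=1, fast=2
  step 2: slow=2, fast=4
  step 3: fast 4->5->None, no cycle

Cycle: no


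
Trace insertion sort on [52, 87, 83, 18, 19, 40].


Initial: [52, 87, 83, 18, 19, 40]
Insert 87: [52, 87, 83, 18, 19, 40]
Insert 83: [52, 83, 87, 18, 19, 40]
Insert 18: [18, 52, 83, 87, 19, 40]
Insert 19: [18, 19, 52, 83, 87, 40]
Insert 40: [18, 19, 40, 52, 83, 87]

Sorted: [18, 19, 40, 52, 83, 87]


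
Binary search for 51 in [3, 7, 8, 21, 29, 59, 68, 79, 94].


Step 1: lo=0, hi=8, mid=4, val=29
Step 2: lo=5, hi=8, mid=6, val=68
Step 3: lo=5, hi=5, mid=5, val=59

Not found


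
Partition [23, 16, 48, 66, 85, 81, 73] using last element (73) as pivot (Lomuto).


Pivot: 73
  23 <= 73: advance i (no swap)
  16 <= 73: advance i (no swap)
  48 <= 73: advance i (no swap)
  66 <= 73: advance i (no swap)
Place pivot at 4: [23, 16, 48, 66, 73, 81, 85]

Partitioned: [23, 16, 48, 66, 73, 81, 85]


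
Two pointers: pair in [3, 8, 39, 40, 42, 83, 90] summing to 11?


lo=0(3)+hi=6(90)=93
lo=0(3)+hi=5(83)=86
lo=0(3)+hi=4(42)=45
lo=0(3)+hi=3(40)=43
lo=0(3)+hi=2(39)=42
lo=0(3)+hi=1(8)=11

Yes: 3+8=11


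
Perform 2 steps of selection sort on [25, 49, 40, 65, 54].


Initial: [25, 49, 40, 65, 54]
Step 1: min=25 at 0
  Swap: [25, 49, 40, 65, 54]
Step 2: min=40 at 2
  Swap: [25, 40, 49, 65, 54]

After 2 steps: [25, 40, 49, 65, 54]


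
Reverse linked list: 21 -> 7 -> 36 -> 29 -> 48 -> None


Step 1: curr=21, set curr.next=prev(None) | reversed so far: 21
Step 2: curr=7, set curr.next=prev(21) | reversed so far: 7 -> 21
Step 3: curr=36, set curr.next=prev(7) | reversed so far: 36 -> 7 -> 21
Step 4: curr=29, set curr.next=prev(36) | reversed so far: 29 -> 36 -> 7 -> 21
Step 5: curr=48, set curr.next=prev(29) | reversed so far: 48 -> 29 -> 36 -> 7 -> 21

48 -> 29 -> 36 -> 7 -> 21 -> None


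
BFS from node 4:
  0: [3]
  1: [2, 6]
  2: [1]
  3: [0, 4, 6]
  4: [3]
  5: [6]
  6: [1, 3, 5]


Visit 4, enqueue [3]
Visit 3, enqueue [0, 6]
Visit 0, enqueue []
Visit 6, enqueue [1, 5]
Visit 1, enqueue [2]
Visit 5, enqueue []
Visit 2, enqueue []

BFS order: [4, 3, 0, 6, 1, 5, 2]


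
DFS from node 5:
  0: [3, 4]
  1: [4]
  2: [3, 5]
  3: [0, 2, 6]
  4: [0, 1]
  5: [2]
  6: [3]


Visit 5, push [2]
Visit 2, push [3]
Visit 3, push [6, 0]
Visit 0, push [4]
Visit 4, push [1]
Visit 1, push []
Visit 6, push []

DFS order: [5, 2, 3, 0, 4, 1, 6]


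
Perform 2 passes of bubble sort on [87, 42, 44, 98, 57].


Initial: [87, 42, 44, 98, 57]
Pass 1: [42, 44, 87, 57, 98] (3 swaps)
Pass 2: [42, 44, 57, 87, 98] (1 swaps)

After 2 passes: [42, 44, 57, 87, 98]


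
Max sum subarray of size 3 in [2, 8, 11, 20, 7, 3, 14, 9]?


[0:3]: 21
[1:4]: 39
[2:5]: 38
[3:6]: 30
[4:7]: 24
[5:8]: 26

Max: 39 at [1:4]


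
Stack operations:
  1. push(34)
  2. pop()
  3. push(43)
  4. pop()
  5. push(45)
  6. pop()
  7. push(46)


push(34) -> [34]
pop()->34, []
push(43) -> [43]
pop()->43, []
push(45) -> [45]
pop()->45, []
push(46) -> [46]

Final stack: [46]


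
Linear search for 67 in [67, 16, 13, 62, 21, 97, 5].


i=0: 67==67 found!

Found at 0, 1 comps


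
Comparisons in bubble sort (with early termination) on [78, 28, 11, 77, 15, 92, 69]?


Algorithm: bubble sort (with early termination)
Input: [78, 28, 11, 77, 15, 92, 69]
Sorted: [11, 15, 28, 69, 77, 78, 92]

18


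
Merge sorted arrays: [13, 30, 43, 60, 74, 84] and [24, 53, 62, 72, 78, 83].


Take 13 from A
Take 24 from B
Take 30 from A
Take 43 from A
Take 53 from B
Take 60 from A
Take 62 from B
Take 72 from B
Take 74 from A
Take 78 from B
Take 83 from B

Merged: [13, 24, 30, 43, 53, 60, 62, 72, 74, 78, 83, 84]


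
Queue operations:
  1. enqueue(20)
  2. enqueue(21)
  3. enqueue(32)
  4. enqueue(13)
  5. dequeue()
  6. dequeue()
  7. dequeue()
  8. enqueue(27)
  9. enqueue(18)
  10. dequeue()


enqueue(20) -> [20]
enqueue(21) -> [20, 21]
enqueue(32) -> [20, 21, 32]
enqueue(13) -> [20, 21, 32, 13]
dequeue()->20, [21, 32, 13]
dequeue()->21, [32, 13]
dequeue()->32, [13]
enqueue(27) -> [13, 27]
enqueue(18) -> [13, 27, 18]
dequeue()->13, [27, 18]

Final queue: [27, 18]


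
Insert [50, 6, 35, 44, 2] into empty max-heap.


Insert 50: [50]
Insert 6: [50, 6]
Insert 35: [50, 6, 35]
Insert 44: [50, 44, 35, 6]
Insert 2: [50, 44, 35, 6, 2]

Final heap: [50, 44, 35, 6, 2]


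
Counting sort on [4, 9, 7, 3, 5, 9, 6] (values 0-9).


Input: [4, 9, 7, 3, 5, 9, 6]
Counts: [0, 0, 0, 1, 1, 1, 1, 1, 0, 2]

Sorted: [3, 4, 5, 6, 7, 9, 9]


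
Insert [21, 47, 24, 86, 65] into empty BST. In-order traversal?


Insert 21: root
Insert 47: R from 21
Insert 24: R from 21 -> L from 47
Insert 86: R from 21 -> R from 47
Insert 65: R from 21 -> R from 47 -> L from 86

In-order: [21, 24, 47, 65, 86]


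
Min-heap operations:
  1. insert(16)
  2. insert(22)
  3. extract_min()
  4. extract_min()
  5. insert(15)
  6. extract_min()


insert(16) -> [16]
insert(22) -> [16, 22]
extract_min()->16, [22]
extract_min()->22, []
insert(15) -> [15]
extract_min()->15, []

Final heap: []
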